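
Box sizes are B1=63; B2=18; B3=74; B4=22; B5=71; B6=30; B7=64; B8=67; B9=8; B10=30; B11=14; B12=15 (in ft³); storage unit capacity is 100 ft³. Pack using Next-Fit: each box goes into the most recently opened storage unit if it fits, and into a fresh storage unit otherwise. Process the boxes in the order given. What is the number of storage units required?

storage unit 1: place B1 (63 ft³), 37 ft³ left
storage unit 1: place B2 (18 ft³), 19 ft³ left
storage unit 2: place B3 (74 ft³), 26 ft³ left
storage unit 2: place B4 (22 ft³), 4 ft³ left
storage unit 3: place B5 (71 ft³), 29 ft³ left
storage unit 4: place B6 (30 ft³), 70 ft³ left
storage unit 4: place B7 (64 ft³), 6 ft³ left
storage unit 5: place B8 (67 ft³), 33 ft³ left
storage unit 5: place B9 (8 ft³), 25 ft³ left
storage unit 6: place B10 (30 ft³), 70 ft³ left
storage unit 6: place B11 (14 ft³), 56 ft³ left
storage unit 6: place B12 (15 ft³), 41 ft³ left
Final storage units: [63,18] [74,22] [71] [30,64] [67,8] [30,14,15].

6 storage units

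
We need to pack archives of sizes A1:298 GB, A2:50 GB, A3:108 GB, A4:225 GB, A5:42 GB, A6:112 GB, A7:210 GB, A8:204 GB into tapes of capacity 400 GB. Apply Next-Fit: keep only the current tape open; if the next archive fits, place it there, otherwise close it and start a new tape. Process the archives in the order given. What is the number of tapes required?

Put A1 (298 GB) in tape 1; 102 GB remain.
Put A2 (50 GB) in tape 1; 52 GB remain.
Put A3 (108 GB) in tape 2; 292 GB remain.
Put A4 (225 GB) in tape 2; 67 GB remain.
Put A5 (42 GB) in tape 2; 25 GB remain.
Put A6 (112 GB) in tape 3; 288 GB remain.
Put A7 (210 GB) in tape 3; 78 GB remain.
Put A8 (204 GB) in tape 4; 196 GB remain.
Final tapes: [298,50] [108,225,42] [112,210] [204].

4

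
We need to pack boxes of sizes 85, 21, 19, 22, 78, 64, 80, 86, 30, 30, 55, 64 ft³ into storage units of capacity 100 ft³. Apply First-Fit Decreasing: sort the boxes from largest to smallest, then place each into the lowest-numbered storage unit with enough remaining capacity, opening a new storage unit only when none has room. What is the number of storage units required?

7

Sorted descending: 86, 85, 80, 78, 64, 64, 55, 30, 30, 22, 21, 19.
Put 86 ft³ in storage unit 1; 14 ft³ remain.
Put 85 ft³ in storage unit 2; 15 ft³ remain.
Put 80 ft³ in storage unit 3; 20 ft³ remain.
Put 78 ft³ in storage unit 4; 22 ft³ remain.
Put 64 ft³ in storage unit 5; 36 ft³ remain.
Put 64 ft³ in storage unit 6; 36 ft³ remain.
Put 55 ft³ in storage unit 7; 45 ft³ remain.
Put 30 ft³ in storage unit 5; 6 ft³ remain.
Put 30 ft³ in storage unit 6; 6 ft³ remain.
Put 22 ft³ in storage unit 4; 0 ft³ remain.
Put 21 ft³ in storage unit 7; 24 ft³ remain.
Put 19 ft³ in storage unit 3; 1 ft³ remain.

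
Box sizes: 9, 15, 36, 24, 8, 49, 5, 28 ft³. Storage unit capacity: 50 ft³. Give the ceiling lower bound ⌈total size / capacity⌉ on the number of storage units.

4

Total size = 9 + 15 + 36 + 24 + 8 + 49 + 5 + 28 = 174 ft³.
⌈174 / 50⌉ = 4.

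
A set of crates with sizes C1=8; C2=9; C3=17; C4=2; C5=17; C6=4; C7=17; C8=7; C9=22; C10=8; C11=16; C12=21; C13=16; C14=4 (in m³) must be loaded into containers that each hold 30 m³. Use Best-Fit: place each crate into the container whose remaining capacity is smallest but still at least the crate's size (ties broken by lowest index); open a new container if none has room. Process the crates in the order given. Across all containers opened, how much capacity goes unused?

72

Put C1 (8 m³) in container 1; 22 m³ remain.
Put C2 (9 m³) in container 1; 13 m³ remain.
Put C3 (17 m³) in container 2; 13 m³ remain.
Put C4 (2 m³) in container 1; 11 m³ remain.
Put C5 (17 m³) in container 3; 13 m³ remain.
Put C6 (4 m³) in container 1; 7 m³ remain.
Put C7 (17 m³) in container 4; 13 m³ remain.
Put C8 (7 m³) in container 1; 0 m³ remain.
Put C9 (22 m³) in container 5; 8 m³ remain.
Put C10 (8 m³) in container 5; 0 m³ remain.
Put C11 (16 m³) in container 6; 14 m³ remain.
Put C12 (21 m³) in container 7; 9 m³ remain.
Put C13 (16 m³) in container 8; 14 m³ remain.
Put C14 (4 m³) in container 7; 5 m³ remain.
8 containers × 30 m³ = 240 m³; used 168 m³; unused 72 m³.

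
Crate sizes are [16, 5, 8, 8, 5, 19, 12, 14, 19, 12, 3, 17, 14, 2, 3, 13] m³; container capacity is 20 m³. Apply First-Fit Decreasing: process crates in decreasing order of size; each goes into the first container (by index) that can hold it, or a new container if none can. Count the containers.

9

Sorted descending: 19, 19, 17, 16, 14, 14, 13, 12, 12, 8, 8, 5, 5, 3, 3, 2.
Put 19 m³ in container 1; 1 m³ remain.
Put 19 m³ in container 2; 1 m³ remain.
Put 17 m³ in container 3; 3 m³ remain.
Put 16 m³ in container 4; 4 m³ remain.
Put 14 m³ in container 5; 6 m³ remain.
Put 14 m³ in container 6; 6 m³ remain.
Put 13 m³ in container 7; 7 m³ remain.
Put 12 m³ in container 8; 8 m³ remain.
Put 12 m³ in container 9; 8 m³ remain.
Put 8 m³ in container 8; 0 m³ remain.
Put 8 m³ in container 9; 0 m³ remain.
Put 5 m³ in container 5; 1 m³ remain.
Put 5 m³ in container 6; 1 m³ remain.
Put 3 m³ in container 3; 0 m³ remain.
Put 3 m³ in container 4; 1 m³ remain.
Put 2 m³ in container 7; 5 m³ remain.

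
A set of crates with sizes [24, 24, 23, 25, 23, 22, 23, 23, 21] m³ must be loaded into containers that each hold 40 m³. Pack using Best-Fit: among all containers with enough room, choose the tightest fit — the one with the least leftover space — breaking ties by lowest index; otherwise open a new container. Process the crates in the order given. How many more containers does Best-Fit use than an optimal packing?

0

Best-Fit: [24] [24] [23] [25] [23] [22] [23] [23] [21] → 9 containers.
9 crates exceed 20 m³ (half the capacity), and no two of those can share a container, so at least 9 containers are needed.
So 9 is already optimal.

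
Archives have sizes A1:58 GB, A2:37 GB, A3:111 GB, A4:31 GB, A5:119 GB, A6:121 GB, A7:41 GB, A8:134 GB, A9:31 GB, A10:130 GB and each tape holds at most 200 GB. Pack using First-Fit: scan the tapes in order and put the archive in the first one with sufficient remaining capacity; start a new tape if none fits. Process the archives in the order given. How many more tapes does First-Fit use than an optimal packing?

1

First-Fit: [58,37,31,41,31] [111] [119] [121] [134] [130] → 6 tapes.
Total size 813 GB; any packing needs at least ⌈813/200⌉ = 5 tapes.
An optimal packing achieves that bound: [134,58] [130,41] [121,37,31] [119,31] [111] → 5 tapes.
Excess: 6 − 5 = 1.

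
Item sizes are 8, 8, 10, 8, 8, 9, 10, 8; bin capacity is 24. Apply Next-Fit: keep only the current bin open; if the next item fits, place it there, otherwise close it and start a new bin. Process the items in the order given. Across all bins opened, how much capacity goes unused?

27

8 → bin 1 (remaining 16)
8 → bin 1 (remaining 8)
10 → bin 2 (remaining 14)
8 → bin 2 (remaining 6)
8 → bin 3 (remaining 16)
9 → bin 3 (remaining 7)
10 → bin 4 (remaining 14)
8 → bin 4 (remaining 6)
4 bins × 24 = 96; used 69; unused 27.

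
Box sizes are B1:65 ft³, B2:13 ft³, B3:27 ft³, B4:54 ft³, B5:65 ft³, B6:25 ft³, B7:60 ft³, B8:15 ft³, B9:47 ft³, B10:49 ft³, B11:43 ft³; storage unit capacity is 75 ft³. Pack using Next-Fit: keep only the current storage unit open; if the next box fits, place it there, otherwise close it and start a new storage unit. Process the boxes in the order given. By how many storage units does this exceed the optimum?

Next-Fit: [65] [13,27] [54] [65] [25] [60,15] [47] [49] [43] → 9 storage units.
Total size 463 ft³; any packing needs at least ⌈463/75⌉ = 7 storage units.
An optimal packing achieves that bound: [65] [65] [60,15] [54,13] [49,25] [47,27] [43] → 7 storage units.
Excess: 9 − 7 = 2.

2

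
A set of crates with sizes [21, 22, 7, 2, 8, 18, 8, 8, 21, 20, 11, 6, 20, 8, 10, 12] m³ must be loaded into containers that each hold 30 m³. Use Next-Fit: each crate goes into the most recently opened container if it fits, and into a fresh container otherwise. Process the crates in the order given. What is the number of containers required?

container 1: place 21 m³, 9 m³ left
container 2: place 22 m³, 8 m³ left
container 2: place 7 m³, 1 m³ left
container 3: place 2 m³, 28 m³ left
container 3: place 8 m³, 20 m³ left
container 3: place 18 m³, 2 m³ left
container 4: place 8 m³, 22 m³ left
container 4: place 8 m³, 14 m³ left
container 5: place 21 m³, 9 m³ left
container 6: place 20 m³, 10 m³ left
container 7: place 11 m³, 19 m³ left
container 7: place 6 m³, 13 m³ left
container 8: place 20 m³, 10 m³ left
container 8: place 8 m³, 2 m³ left
container 9: place 10 m³, 20 m³ left
container 9: place 12 m³, 8 m³ left

9 containers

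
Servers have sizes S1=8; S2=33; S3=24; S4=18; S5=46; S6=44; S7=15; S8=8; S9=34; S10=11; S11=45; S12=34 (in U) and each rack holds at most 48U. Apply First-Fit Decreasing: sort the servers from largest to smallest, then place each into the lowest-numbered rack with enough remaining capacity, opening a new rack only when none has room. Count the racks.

8 racks

Sorted descending: 46, 45, 44, 34, 34, 33, 24, 18, 15, 11, 8, 8.
rack 1: place 46U, 2U left
rack 2: place 45U, 3U left
rack 3: place 44U, 4U left
rack 4: place 34U, 14U left
rack 5: place 34U, 14U left
rack 6: place 33U, 15U left
rack 7: place 24U, 24U left
rack 7: place 18U, 6U left
rack 6: place 15U, 0U left
rack 4: place 11U, 3U left
rack 5: place 8U, 6U left
rack 8: place 8U, 40U left
Final racks: [46] [45] [44] [34,11] [34,8] [33,15] [24,18] [8].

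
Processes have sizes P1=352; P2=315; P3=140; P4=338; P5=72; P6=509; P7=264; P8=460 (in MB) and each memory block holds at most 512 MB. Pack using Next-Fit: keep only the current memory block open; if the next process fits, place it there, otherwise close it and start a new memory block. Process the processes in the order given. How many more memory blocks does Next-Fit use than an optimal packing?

Next-Fit: [352] [315,140] [338,72] [509] [264] [460] → 6 memory blocks.
6 processes exceed 256 MB (half the capacity), and no two of those can share a memory block, so at least 6 memory blocks are needed.
So 6 is already optimal.

0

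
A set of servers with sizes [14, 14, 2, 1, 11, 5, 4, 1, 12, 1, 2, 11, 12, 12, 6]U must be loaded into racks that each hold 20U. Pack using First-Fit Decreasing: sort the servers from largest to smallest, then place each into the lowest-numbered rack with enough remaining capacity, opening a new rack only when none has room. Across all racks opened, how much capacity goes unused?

32

Sorted descending: 14, 14, 12, 12, 12, 11, 11, 6, 5, 4, 2, 2, 1, 1, 1.
rack 1: place 14U, 6U left
rack 2: place 14U, 6U left
rack 3: place 12U, 8U left
rack 4: place 12U, 8U left
rack 5: place 12U, 8U left
rack 6: place 11U, 9U left
rack 7: place 11U, 9U left
rack 1: place 6U, 0U left
rack 2: place 5U, 1U left
rack 3: place 4U, 4U left
rack 3: place 2U, 2U left
rack 3: place 2U, 0U left
rack 2: place 1U, 0U left
rack 4: place 1U, 7U left
rack 4: place 1U, 6U left
7 racks × 20U = 140U; used 108U; unused 32U.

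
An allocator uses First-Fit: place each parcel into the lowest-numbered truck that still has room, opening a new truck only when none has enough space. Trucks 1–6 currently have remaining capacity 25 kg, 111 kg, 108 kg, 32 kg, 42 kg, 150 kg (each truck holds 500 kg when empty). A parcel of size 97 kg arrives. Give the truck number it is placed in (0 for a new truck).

Trucks with room: truck 2 (111 kg), truck 3 (108 kg), truck 6 (150 kg).
The first with room is truck 2.

2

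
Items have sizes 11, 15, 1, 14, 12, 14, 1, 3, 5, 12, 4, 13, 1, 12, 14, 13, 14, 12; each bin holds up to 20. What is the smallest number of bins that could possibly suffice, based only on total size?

Total size = 11 + 15 + 1 + 14 + 12 + 14 + 1 + 3 + 5 + 12 + 4 + 13 + 1 + 12 + 14 + 13 + 14 + 12 = 171.
⌈171 / 20⌉ = 9.

9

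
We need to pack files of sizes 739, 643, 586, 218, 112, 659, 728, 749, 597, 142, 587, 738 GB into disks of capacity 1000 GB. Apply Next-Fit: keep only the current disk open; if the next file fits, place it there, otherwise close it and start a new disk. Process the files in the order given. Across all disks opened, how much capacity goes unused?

2502

disk 1: place 739 GB, 261 GB left
disk 2: place 643 GB, 357 GB left
disk 3: place 586 GB, 414 GB left
disk 3: place 218 GB, 196 GB left
disk 3: place 112 GB, 84 GB left
disk 4: place 659 GB, 341 GB left
disk 5: place 728 GB, 272 GB left
disk 6: place 749 GB, 251 GB left
disk 7: place 597 GB, 403 GB left
disk 7: place 142 GB, 261 GB left
disk 8: place 587 GB, 413 GB left
disk 9: place 738 GB, 262 GB left
9 disks × 1000 GB = 9000 GB; used 6498 GB; unused 2502 GB.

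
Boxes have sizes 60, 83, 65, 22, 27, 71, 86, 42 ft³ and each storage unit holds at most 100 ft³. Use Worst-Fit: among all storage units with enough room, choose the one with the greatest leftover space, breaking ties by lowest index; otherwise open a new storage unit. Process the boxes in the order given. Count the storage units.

6

60 ft³ → storage unit 1 (remaining 40 ft³)
83 ft³ → storage unit 2 (remaining 17 ft³)
65 ft³ → storage unit 3 (remaining 35 ft³)
22 ft³ → storage unit 1 (remaining 18 ft³)
27 ft³ → storage unit 3 (remaining 8 ft³)
71 ft³ → storage unit 4 (remaining 29 ft³)
86 ft³ → storage unit 5 (remaining 14 ft³)
42 ft³ → storage unit 6 (remaining 58 ft³)
Final storage units: [60,22] [83] [65,27] [71] [86] [42].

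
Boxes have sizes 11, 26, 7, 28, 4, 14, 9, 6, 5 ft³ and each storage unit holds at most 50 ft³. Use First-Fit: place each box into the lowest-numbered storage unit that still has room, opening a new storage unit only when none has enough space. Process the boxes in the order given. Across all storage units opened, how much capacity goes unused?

11 ft³ → storage unit 1 (remaining 39 ft³)
26 ft³ → storage unit 1 (remaining 13 ft³)
7 ft³ → storage unit 1 (remaining 6 ft³)
28 ft³ → storage unit 2 (remaining 22 ft³)
4 ft³ → storage unit 1 (remaining 2 ft³)
14 ft³ → storage unit 2 (remaining 8 ft³)
9 ft³ → storage unit 3 (remaining 41 ft³)
6 ft³ → storage unit 2 (remaining 2 ft³)
5 ft³ → storage unit 3 (remaining 36 ft³)
3 storage units × 50 ft³ = 150 ft³; used 110 ft³; unused 40 ft³.

40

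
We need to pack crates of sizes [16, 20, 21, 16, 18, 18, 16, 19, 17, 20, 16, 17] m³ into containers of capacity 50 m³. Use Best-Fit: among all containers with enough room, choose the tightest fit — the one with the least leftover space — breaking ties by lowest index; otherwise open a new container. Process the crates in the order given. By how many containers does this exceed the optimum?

1

Best-Fit: [16,20] [21,16] [18,18] [16,19] [17,20] [16,17] → 6 containers.
Total size 214 m³; any packing needs at least ⌈214/50⌉ = 5 containers.
An optimal packing achieves that bound: [21,20] [20,19] [18,18] [17,17,16] [16,16,16] → 5 containers.
Excess: 6 − 5 = 1.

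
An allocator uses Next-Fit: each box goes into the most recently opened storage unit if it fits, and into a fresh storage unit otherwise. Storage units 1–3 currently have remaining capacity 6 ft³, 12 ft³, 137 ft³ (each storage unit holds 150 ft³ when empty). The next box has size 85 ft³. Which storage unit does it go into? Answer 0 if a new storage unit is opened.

Next-Fit only looks at storage unit 3, which has 137 ft³ free.
85 ft³ fits there.

3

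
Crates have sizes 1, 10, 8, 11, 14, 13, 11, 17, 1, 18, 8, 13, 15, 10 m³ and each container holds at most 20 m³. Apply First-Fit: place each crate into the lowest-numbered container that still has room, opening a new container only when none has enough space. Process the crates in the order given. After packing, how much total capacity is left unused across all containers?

50

Put 1 m³ in container 1; 19 m³ remain.
Put 10 m³ in container 1; 9 m³ remain.
Put 8 m³ in container 1; 1 m³ remain.
Put 11 m³ in container 2; 9 m³ remain.
Put 14 m³ in container 3; 6 m³ remain.
Put 13 m³ in container 4; 7 m³ remain.
Put 11 m³ in container 5; 9 m³ remain.
Put 17 m³ in container 6; 3 m³ remain.
Put 1 m³ in container 1; 0 m³ remain.
Put 18 m³ in container 7; 2 m³ remain.
Put 8 m³ in container 2; 1 m³ remain.
Put 13 m³ in container 8; 7 m³ remain.
Put 15 m³ in container 9; 5 m³ remain.
Put 10 m³ in container 10; 10 m³ remain.
10 containers × 20 m³ = 200 m³; used 150 m³; unused 50 m³.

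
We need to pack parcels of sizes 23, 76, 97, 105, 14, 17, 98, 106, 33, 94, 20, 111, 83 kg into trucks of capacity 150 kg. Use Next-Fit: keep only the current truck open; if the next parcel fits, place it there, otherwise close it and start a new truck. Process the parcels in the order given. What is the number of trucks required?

23 kg → truck 1 (remaining 127 kg)
76 kg → truck 1 (remaining 51 kg)
97 kg → truck 2 (remaining 53 kg)
105 kg → truck 3 (remaining 45 kg)
14 kg → truck 3 (remaining 31 kg)
17 kg → truck 3 (remaining 14 kg)
98 kg → truck 4 (remaining 52 kg)
106 kg → truck 5 (remaining 44 kg)
33 kg → truck 5 (remaining 11 kg)
94 kg → truck 6 (remaining 56 kg)
20 kg → truck 6 (remaining 36 kg)
111 kg → truck 7 (remaining 39 kg)
83 kg → truck 8 (remaining 67 kg)

8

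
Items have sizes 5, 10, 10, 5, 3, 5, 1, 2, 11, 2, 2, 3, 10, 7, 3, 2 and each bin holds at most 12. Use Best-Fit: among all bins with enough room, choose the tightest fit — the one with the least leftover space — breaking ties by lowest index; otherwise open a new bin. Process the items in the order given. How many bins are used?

Put 5 in bin 1; 7 remain.
Put 10 in bin 2; 2 remain.
Put 10 in bin 3; 2 remain.
Put 5 in bin 1; 2 remain.
Put 3 in bin 4; 9 remain.
Put 5 in bin 4; 4 remain.
Put 1 in bin 1; 1 remain.
Put 2 in bin 2; 0 remain.
Put 11 in bin 5; 1 remain.
Put 2 in bin 3; 0 remain.
Put 2 in bin 4; 2 remain.
Put 3 in bin 6; 9 remain.
Put 10 in bin 7; 2 remain.
Put 7 in bin 6; 2 remain.
Put 3 in bin 8; 9 remain.
Put 2 in bin 4; 0 remain.

8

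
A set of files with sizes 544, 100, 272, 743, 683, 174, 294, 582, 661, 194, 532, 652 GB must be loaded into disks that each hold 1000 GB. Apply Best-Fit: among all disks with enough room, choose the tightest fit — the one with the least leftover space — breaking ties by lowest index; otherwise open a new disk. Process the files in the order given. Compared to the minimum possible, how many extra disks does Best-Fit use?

0

Best-Fit: [544,100,272] [743,174] [683,294] [582] [661,194] [532] [652] → 7 disks.
7 files exceed 500 GB (half the capacity), and no two of those can share a disk, so at least 7 disks are needed.
So 7 is already optimal.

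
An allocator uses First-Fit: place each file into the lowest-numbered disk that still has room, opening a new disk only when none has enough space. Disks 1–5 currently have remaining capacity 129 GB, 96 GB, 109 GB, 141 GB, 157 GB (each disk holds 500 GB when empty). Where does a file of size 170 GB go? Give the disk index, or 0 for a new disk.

No disk has ≥ 170 GB free, so a new disk is opened.

0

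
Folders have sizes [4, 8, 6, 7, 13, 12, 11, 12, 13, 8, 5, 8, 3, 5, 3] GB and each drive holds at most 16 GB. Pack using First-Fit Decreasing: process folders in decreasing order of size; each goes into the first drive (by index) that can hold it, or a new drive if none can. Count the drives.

Sorted descending: 13, 13, 12, 12, 11, 8, 8, 8, 7, 6, 5, 5, 4, 3, 3.
drive 1: place 13 GB, 3 GB left
drive 2: place 13 GB, 3 GB left
drive 3: place 12 GB, 4 GB left
drive 4: place 12 GB, 4 GB left
drive 5: place 11 GB, 5 GB left
drive 6: place 8 GB, 8 GB left
drive 6: place 8 GB, 0 GB left
drive 7: place 8 GB, 8 GB left
drive 7: place 7 GB, 1 GB left
drive 8: place 6 GB, 10 GB left
drive 5: place 5 GB, 0 GB left
drive 8: place 5 GB, 5 GB left
drive 3: place 4 GB, 0 GB left
drive 1: place 3 GB, 0 GB left
drive 2: place 3 GB, 0 GB left

8 drives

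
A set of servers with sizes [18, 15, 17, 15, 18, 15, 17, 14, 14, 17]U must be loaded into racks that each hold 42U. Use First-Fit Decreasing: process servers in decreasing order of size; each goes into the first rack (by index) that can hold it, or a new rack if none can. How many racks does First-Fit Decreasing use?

Sorted descending: 18, 18, 17, 17, 17, 15, 15, 15, 14, 14.
rack 1: place 18U, 24U left
rack 1: place 18U, 6U left
rack 2: place 17U, 25U left
rack 2: place 17U, 8U left
rack 3: place 17U, 25U left
rack 3: place 15U, 10U left
rack 4: place 15U, 27U left
rack 4: place 15U, 12U left
rack 5: place 14U, 28U left
rack 5: place 14U, 14U left
Final racks: [18,18] [17,17] [17,15] [15,15] [14,14].

5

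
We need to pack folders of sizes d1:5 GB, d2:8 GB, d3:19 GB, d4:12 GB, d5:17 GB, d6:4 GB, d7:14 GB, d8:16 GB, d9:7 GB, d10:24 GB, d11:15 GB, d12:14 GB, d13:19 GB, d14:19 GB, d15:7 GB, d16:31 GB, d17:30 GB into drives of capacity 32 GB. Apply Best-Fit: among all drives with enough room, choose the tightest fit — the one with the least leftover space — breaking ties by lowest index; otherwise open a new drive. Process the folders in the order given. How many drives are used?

10

d1 (5 GB) → drive 1 (remaining 27 GB)
d2 (8 GB) → drive 1 (remaining 19 GB)
d3 (19 GB) → drive 1 (remaining 0 GB)
d4 (12 GB) → drive 2 (remaining 20 GB)
d5 (17 GB) → drive 2 (remaining 3 GB)
d6 (4 GB) → drive 3 (remaining 28 GB)
d7 (14 GB) → drive 3 (remaining 14 GB)
d8 (16 GB) → drive 4 (remaining 16 GB)
d9 (7 GB) → drive 3 (remaining 7 GB)
d10 (24 GB) → drive 5 (remaining 8 GB)
d11 (15 GB) → drive 4 (remaining 1 GB)
d12 (14 GB) → drive 6 (remaining 18 GB)
d13 (19 GB) → drive 7 (remaining 13 GB)
d14 (19 GB) → drive 8 (remaining 13 GB)
d15 (7 GB) → drive 3 (remaining 0 GB)
d16 (31 GB) → drive 9 (remaining 1 GB)
d17 (30 GB) → drive 10 (remaining 2 GB)
Final drives: [5,8,19] [12,17] [4,14,7,7] [16,15] [24] [14] [19] [19] [31] [30].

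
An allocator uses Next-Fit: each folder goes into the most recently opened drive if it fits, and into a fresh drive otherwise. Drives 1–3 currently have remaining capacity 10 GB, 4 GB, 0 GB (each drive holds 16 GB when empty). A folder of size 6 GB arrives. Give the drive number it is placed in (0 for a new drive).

0

Next-Fit only looks at drive 3, which has 0 GB free.
6 GB does not fit, so a new drive is opened.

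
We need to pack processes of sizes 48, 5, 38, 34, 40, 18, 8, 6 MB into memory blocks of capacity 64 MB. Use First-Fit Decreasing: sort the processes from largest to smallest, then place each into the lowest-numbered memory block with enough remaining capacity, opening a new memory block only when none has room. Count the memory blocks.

4 memory blocks

Sorted descending: 48, 40, 38, 34, 18, 8, 6, 5.
48 MB → memory block 1 (remaining 16 MB)
40 MB → memory block 2 (remaining 24 MB)
38 MB → memory block 3 (remaining 26 MB)
34 MB → memory block 4 (remaining 30 MB)
18 MB → memory block 2 (remaining 6 MB)
8 MB → memory block 1 (remaining 8 MB)
6 MB → memory block 1 (remaining 2 MB)
5 MB → memory block 2 (remaining 1 MB)
Final memory blocks: [48,8,6] [40,18,5] [38] [34].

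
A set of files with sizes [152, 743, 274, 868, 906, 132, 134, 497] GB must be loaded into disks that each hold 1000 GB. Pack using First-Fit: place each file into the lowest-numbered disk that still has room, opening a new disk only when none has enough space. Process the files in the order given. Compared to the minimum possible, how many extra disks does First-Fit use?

First-Fit: [152,743] [274,132,134] [868] [906] [497] → 5 disks.
Total size 3706 GB; any packing needs at least ⌈3706/1000⌉ = 4 disks.
An optimal packing achieves that bound: [906] [868,132] [743,152] [497,274,134] → 4 disks.
Excess: 5 − 4 = 1.

1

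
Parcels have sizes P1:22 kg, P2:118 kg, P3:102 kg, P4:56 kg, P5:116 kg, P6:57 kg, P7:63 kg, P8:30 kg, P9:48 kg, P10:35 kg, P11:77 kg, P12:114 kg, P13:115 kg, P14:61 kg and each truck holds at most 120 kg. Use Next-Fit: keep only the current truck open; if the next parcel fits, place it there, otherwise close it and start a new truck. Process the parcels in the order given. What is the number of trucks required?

P1 (22 kg) → truck 1 (remaining 98 kg)
P2 (118 kg) → truck 2 (remaining 2 kg)
P3 (102 kg) → truck 3 (remaining 18 kg)
P4 (56 kg) → truck 4 (remaining 64 kg)
P5 (116 kg) → truck 5 (remaining 4 kg)
P6 (57 kg) → truck 6 (remaining 63 kg)
P7 (63 kg) → truck 6 (remaining 0 kg)
P8 (30 kg) → truck 7 (remaining 90 kg)
P9 (48 kg) → truck 7 (remaining 42 kg)
P10 (35 kg) → truck 7 (remaining 7 kg)
P11 (77 kg) → truck 8 (remaining 43 kg)
P12 (114 kg) → truck 9 (remaining 6 kg)
P13 (115 kg) → truck 10 (remaining 5 kg)
P14 (61 kg) → truck 11 (remaining 59 kg)
Final trucks: [22] [118] [102] [56] [116] [57,63] [30,48,35] [77] [114] [115] [61].

11 trucks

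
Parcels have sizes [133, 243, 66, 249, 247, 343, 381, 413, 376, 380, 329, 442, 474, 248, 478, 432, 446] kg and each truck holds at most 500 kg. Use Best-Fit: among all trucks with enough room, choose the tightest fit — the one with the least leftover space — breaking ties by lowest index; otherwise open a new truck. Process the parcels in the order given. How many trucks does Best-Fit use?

14

truck 1: place 133 kg, 367 kg left
truck 1: place 243 kg, 124 kg left
truck 1: place 66 kg, 58 kg left
truck 2: place 249 kg, 251 kg left
truck 2: place 247 kg, 4 kg left
truck 3: place 343 kg, 157 kg left
truck 4: place 381 kg, 119 kg left
truck 5: place 413 kg, 87 kg left
truck 6: place 376 kg, 124 kg left
truck 7: place 380 kg, 120 kg left
truck 8: place 329 kg, 171 kg left
truck 9: place 442 kg, 58 kg left
truck 10: place 474 kg, 26 kg left
truck 11: place 248 kg, 252 kg left
truck 12: place 478 kg, 22 kg left
truck 13: place 432 kg, 68 kg left
truck 14: place 446 kg, 54 kg left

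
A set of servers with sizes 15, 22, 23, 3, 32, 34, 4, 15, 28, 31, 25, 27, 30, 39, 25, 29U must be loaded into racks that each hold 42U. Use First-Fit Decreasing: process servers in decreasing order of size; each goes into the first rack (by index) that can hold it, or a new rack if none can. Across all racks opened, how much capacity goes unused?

122

Sorted descending: 39, 34, 32, 31, 30, 29, 28, 27, 25, 25, 23, 22, 15, 15, 4, 3.
Put 39U in rack 1; 3U remain.
Put 34U in rack 2; 8U remain.
Put 32U in rack 3; 10U remain.
Put 31U in rack 4; 11U remain.
Put 30U in rack 5; 12U remain.
Put 29U in rack 6; 13U remain.
Put 28U in rack 7; 14U remain.
Put 27U in rack 8; 15U remain.
Put 25U in rack 9; 17U remain.
Put 25U in rack 10; 17U remain.
Put 23U in rack 11; 19U remain.
Put 22U in rack 12; 20U remain.
Put 15U in rack 8; 0U remain.
Put 15U in rack 9; 2U remain.
Put 4U in rack 2; 4U remain.
Put 3U in rack 1; 0U remain.
12 racks × 42U = 504U; used 382U; unused 122U.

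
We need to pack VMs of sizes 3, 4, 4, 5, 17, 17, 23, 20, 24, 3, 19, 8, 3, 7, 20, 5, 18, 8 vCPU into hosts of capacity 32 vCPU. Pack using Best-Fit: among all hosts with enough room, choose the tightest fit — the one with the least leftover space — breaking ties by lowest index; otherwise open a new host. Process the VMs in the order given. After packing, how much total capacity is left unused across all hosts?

80

host 1: place 3 vCPU, 29 vCPU left
host 1: place 4 vCPU, 25 vCPU left
host 1: place 4 vCPU, 21 vCPU left
host 1: place 5 vCPU, 16 vCPU left
host 2: place 17 vCPU, 15 vCPU left
host 3: place 17 vCPU, 15 vCPU left
host 4: place 23 vCPU, 9 vCPU left
host 5: place 20 vCPU, 12 vCPU left
host 6: place 24 vCPU, 8 vCPU left
host 6: place 3 vCPU, 5 vCPU left
host 7: place 19 vCPU, 13 vCPU left
host 4: place 8 vCPU, 1 vCPU left
host 6: place 3 vCPU, 2 vCPU left
host 5: place 7 vCPU, 5 vCPU left
host 8: place 20 vCPU, 12 vCPU left
host 5: place 5 vCPU, 0 vCPU left
host 9: place 18 vCPU, 14 vCPU left
host 8: place 8 vCPU, 4 vCPU left
9 hosts × 32 vCPU = 288 vCPU; used 208 vCPU; unused 80 vCPU.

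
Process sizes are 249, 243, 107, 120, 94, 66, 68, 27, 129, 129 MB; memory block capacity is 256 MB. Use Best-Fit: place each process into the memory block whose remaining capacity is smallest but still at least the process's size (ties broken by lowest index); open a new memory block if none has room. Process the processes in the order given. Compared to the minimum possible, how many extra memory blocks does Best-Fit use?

Best-Fit: [249] [243] [107,120] [94,66,68,27] [129] [129] → 6 memory blocks.
Total size 1232 MB; any packing needs at least ⌈1232/256⌉ = 5 memory blocks.
An optimal packing achieves that bound: [249] [243] [129,120] [129,107] [94,68,66,27] → 5 memory blocks.
Excess: 6 − 5 = 1.

1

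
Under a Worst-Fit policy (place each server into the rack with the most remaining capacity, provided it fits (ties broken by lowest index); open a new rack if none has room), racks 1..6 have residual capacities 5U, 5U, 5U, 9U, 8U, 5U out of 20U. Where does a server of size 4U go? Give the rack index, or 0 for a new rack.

Racks with room: rack 1 (5U), rack 2 (5U), rack 3 (5U), rack 4 (9U), rack 5 (8U), rack 6 (5U).
Most room is rack 4 with 9U free.

4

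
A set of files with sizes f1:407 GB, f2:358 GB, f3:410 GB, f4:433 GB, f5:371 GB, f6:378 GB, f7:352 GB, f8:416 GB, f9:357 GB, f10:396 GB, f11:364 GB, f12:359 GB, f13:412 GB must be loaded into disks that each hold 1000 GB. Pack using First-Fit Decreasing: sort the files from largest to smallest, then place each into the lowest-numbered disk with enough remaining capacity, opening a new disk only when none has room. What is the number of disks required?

7 disks

Sorted descending: 433, 416, 412, 410, 407, 396, 378, 371, 364, 359, 358, 357, 352.
433 GB → disk 1 (remaining 567 GB)
416 GB → disk 1 (remaining 151 GB)
412 GB → disk 2 (remaining 588 GB)
410 GB → disk 2 (remaining 178 GB)
407 GB → disk 3 (remaining 593 GB)
396 GB → disk 3 (remaining 197 GB)
378 GB → disk 4 (remaining 622 GB)
371 GB → disk 4 (remaining 251 GB)
364 GB → disk 5 (remaining 636 GB)
359 GB → disk 5 (remaining 277 GB)
358 GB → disk 6 (remaining 642 GB)
357 GB → disk 6 (remaining 285 GB)
352 GB → disk 7 (remaining 648 GB)
Final disks: [433,416] [412,410] [407,396] [378,371] [364,359] [358,357] [352].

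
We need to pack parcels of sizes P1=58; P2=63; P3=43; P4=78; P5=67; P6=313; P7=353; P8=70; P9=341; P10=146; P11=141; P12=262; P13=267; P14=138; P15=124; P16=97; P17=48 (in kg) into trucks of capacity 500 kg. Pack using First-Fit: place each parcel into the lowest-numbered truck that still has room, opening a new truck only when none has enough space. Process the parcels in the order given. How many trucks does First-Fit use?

truck 1: place P1 (58 kg), 442 kg left
truck 1: place P2 (63 kg), 379 kg left
truck 1: place P3 (43 kg), 336 kg left
truck 1: place P4 (78 kg), 258 kg left
truck 1: place P5 (67 kg), 191 kg left
truck 2: place P6 (313 kg), 187 kg left
truck 3: place P7 (353 kg), 147 kg left
truck 1: place P8 (70 kg), 121 kg left
truck 4: place P9 (341 kg), 159 kg left
truck 2: place P10 (146 kg), 41 kg left
truck 3: place P11 (141 kg), 6 kg left
truck 5: place P12 (262 kg), 238 kg left
truck 6: place P13 (267 kg), 233 kg left
truck 4: place P14 (138 kg), 21 kg left
truck 5: place P15 (124 kg), 114 kg left
truck 1: place P16 (97 kg), 24 kg left
truck 5: place P17 (48 kg), 66 kg left
Final trucks: [58,63,43,78,67,70,97] [313,146] [353,141] [341,138] [262,124,48] [267].

6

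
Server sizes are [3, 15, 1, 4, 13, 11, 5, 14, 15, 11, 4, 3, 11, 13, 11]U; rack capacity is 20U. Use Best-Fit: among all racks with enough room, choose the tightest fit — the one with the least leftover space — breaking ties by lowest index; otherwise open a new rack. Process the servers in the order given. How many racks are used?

rack 1: place 3U, 17U left
rack 1: place 15U, 2U left
rack 1: place 1U, 1U left
rack 2: place 4U, 16U left
rack 2: place 13U, 3U left
rack 3: place 11U, 9U left
rack 3: place 5U, 4U left
rack 4: place 14U, 6U left
rack 5: place 15U, 5U left
rack 6: place 11U, 9U left
rack 3: place 4U, 0U left
rack 2: place 3U, 0U left
rack 7: place 11U, 9U left
rack 8: place 13U, 7U left
rack 9: place 11U, 9U left
Final racks: [3,15,1] [4,13,3] [11,5,4] [14] [15] [11] [11] [13] [11].

9 racks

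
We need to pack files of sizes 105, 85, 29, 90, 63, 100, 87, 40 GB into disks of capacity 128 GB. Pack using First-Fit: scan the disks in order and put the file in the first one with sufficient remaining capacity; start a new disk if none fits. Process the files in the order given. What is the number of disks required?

6

105 GB → disk 1 (remaining 23 GB)
85 GB → disk 2 (remaining 43 GB)
29 GB → disk 2 (remaining 14 GB)
90 GB → disk 3 (remaining 38 GB)
63 GB → disk 4 (remaining 65 GB)
100 GB → disk 5 (remaining 28 GB)
87 GB → disk 6 (remaining 41 GB)
40 GB → disk 4 (remaining 25 GB)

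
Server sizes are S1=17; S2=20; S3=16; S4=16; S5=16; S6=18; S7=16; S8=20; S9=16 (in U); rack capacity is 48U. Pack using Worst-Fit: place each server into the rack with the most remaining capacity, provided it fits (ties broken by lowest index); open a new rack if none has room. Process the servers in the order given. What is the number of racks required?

Put S1 (17U) in rack 1; 31U remain.
Put S2 (20U) in rack 1; 11U remain.
Put S3 (16U) in rack 2; 32U remain.
Put S4 (16U) in rack 2; 16U remain.
Put S5 (16U) in rack 2; 0U remain.
Put S6 (18U) in rack 3; 30U remain.
Put S7 (16U) in rack 3; 14U remain.
Put S8 (20U) in rack 4; 28U remain.
Put S9 (16U) in rack 4; 12U remain.

4 racks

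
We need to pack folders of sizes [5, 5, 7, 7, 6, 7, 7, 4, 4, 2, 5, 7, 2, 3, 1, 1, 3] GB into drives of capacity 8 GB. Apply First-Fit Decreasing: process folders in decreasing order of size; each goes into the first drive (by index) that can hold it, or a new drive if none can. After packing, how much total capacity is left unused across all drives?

4

Sorted descending: 7, 7, 7, 7, 7, 6, 5, 5, 5, 4, 4, 3, 3, 2, 2, 1, 1.
7 GB → drive 1 (remaining 1 GB)
7 GB → drive 2 (remaining 1 GB)
7 GB → drive 3 (remaining 1 GB)
7 GB → drive 4 (remaining 1 GB)
7 GB → drive 5 (remaining 1 GB)
6 GB → drive 6 (remaining 2 GB)
5 GB → drive 7 (remaining 3 GB)
5 GB → drive 8 (remaining 3 GB)
5 GB → drive 9 (remaining 3 GB)
4 GB → drive 10 (remaining 4 GB)
4 GB → drive 10 (remaining 0 GB)
3 GB → drive 7 (remaining 0 GB)
3 GB → drive 8 (remaining 0 GB)
2 GB → drive 6 (remaining 0 GB)
2 GB → drive 9 (remaining 1 GB)
1 GB → drive 1 (remaining 0 GB)
1 GB → drive 2 (remaining 0 GB)
10 drives × 8 GB = 80 GB; used 76 GB; unused 4 GB.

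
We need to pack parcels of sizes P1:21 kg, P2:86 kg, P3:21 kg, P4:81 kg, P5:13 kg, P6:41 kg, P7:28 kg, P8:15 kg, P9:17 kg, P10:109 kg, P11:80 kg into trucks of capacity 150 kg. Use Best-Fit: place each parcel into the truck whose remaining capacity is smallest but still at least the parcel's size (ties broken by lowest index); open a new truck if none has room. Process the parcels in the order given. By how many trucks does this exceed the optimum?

Best-Fit: [21,86,21,13] [81,41,28] [15,17,109] [80] → 4 trucks.
Total size 512 kg; any packing needs at least ⌈512/150⌉ = 4 trucks.
So 4 is already optimal.

0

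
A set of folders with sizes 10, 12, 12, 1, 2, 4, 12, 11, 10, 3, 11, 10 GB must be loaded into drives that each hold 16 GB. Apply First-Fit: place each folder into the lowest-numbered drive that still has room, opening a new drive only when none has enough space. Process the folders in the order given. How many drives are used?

8

drive 1: place 10 GB, 6 GB left
drive 2: place 12 GB, 4 GB left
drive 3: place 12 GB, 4 GB left
drive 1: place 1 GB, 5 GB left
drive 1: place 2 GB, 3 GB left
drive 2: place 4 GB, 0 GB left
drive 4: place 12 GB, 4 GB left
drive 5: place 11 GB, 5 GB left
drive 6: place 10 GB, 6 GB left
drive 1: place 3 GB, 0 GB left
drive 7: place 11 GB, 5 GB left
drive 8: place 10 GB, 6 GB left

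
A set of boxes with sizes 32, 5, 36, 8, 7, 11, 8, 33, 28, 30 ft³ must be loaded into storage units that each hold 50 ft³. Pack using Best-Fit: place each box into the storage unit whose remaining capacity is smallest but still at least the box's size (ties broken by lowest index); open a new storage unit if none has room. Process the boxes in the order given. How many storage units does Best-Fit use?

32 ft³ → storage unit 1 (remaining 18 ft³)
5 ft³ → storage unit 1 (remaining 13 ft³)
36 ft³ → storage unit 2 (remaining 14 ft³)
8 ft³ → storage unit 1 (remaining 5 ft³)
7 ft³ → storage unit 2 (remaining 7 ft³)
11 ft³ → storage unit 3 (remaining 39 ft³)
8 ft³ → storage unit 3 (remaining 31 ft³)
33 ft³ → storage unit 4 (remaining 17 ft³)
28 ft³ → storage unit 3 (remaining 3 ft³)
30 ft³ → storage unit 5 (remaining 20 ft³)

5 storage units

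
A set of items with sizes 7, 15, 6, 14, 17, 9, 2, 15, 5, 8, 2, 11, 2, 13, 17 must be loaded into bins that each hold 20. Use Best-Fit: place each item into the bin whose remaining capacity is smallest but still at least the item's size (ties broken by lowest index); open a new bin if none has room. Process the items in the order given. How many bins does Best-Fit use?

9 bins

bin 1: place 7, 13 left
bin 2: place 15, 5 left
bin 1: place 6, 7 left
bin 3: place 14, 6 left
bin 4: place 17, 3 left
bin 5: place 9, 11 left
bin 4: place 2, 1 left
bin 6: place 15, 5 left
bin 2: place 5, 0 left
bin 5: place 8, 3 left
bin 5: place 2, 1 left
bin 7: place 11, 9 left
bin 6: place 2, 3 left
bin 8: place 13, 7 left
bin 9: place 17, 3 left
Final bins: [7,6] [15,5] [14] [17,2] [9,8,2] [15,2] [11] [13] [17].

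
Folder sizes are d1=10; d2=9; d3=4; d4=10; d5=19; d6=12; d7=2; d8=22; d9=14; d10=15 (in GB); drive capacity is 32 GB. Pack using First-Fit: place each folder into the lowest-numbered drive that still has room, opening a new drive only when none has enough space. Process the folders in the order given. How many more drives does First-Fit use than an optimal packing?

First-Fit: [10,9,4,2] [10,19] [12,14] [22] [15] → 5 drives.
Total size 117 GB; any packing needs at least ⌈117/32⌉ = 4 drives.
An optimal packing achieves that bound: [22,10] [19,12] [15,14,2] [10,9,4] → 4 drives.
Excess: 5 − 4 = 1.

1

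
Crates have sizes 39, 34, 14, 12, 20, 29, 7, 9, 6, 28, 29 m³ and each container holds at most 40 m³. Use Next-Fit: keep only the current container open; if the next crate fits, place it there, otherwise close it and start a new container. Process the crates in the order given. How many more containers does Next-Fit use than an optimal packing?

2

Next-Fit: [39] [34] [14,12] [20] [29,7] [9,6] [28] [29] → 8 containers.
Total size 227 m³; any packing needs at least ⌈227/40⌉ = 6 containers.
An optimal packing achieves that bound: [39] [34,6] [29,9] [29,7] [28,12] [20,14] → 6 containers.
Excess: 8 − 6 = 2.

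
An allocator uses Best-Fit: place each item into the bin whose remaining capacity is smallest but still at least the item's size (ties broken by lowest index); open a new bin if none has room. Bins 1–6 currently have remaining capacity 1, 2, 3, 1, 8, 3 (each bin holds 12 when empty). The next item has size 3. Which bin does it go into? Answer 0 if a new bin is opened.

Bins with room: bin 3 (3), bin 5 (8), bin 6 (3).
Tightest fit is bin 3 with 3 free.

3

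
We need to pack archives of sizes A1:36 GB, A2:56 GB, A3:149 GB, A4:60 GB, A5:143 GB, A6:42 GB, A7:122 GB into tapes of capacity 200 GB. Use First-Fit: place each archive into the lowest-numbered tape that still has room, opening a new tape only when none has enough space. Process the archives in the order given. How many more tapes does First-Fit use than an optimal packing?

First-Fit: [36,56,60,42] [149] [143] [122] → 4 tapes.
Total size 608 GB; any packing needs at least ⌈608/200⌉ = 4 tapes.
So 4 is already optimal.

0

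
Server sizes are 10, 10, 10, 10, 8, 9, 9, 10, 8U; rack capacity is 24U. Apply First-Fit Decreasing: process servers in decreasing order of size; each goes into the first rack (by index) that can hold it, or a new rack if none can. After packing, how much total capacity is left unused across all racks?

36

Sorted descending: 10, 10, 10, 10, 10, 9, 9, 8, 8.
Put 10U in rack 1; 14U remain.
Put 10U in rack 1; 4U remain.
Put 10U in rack 2; 14U remain.
Put 10U in rack 2; 4U remain.
Put 10U in rack 3; 14U remain.
Put 9U in rack 3; 5U remain.
Put 9U in rack 4; 15U remain.
Put 8U in rack 4; 7U remain.
Put 8U in rack 5; 16U remain.
5 racks × 24U = 120U; used 84U; unused 36U.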